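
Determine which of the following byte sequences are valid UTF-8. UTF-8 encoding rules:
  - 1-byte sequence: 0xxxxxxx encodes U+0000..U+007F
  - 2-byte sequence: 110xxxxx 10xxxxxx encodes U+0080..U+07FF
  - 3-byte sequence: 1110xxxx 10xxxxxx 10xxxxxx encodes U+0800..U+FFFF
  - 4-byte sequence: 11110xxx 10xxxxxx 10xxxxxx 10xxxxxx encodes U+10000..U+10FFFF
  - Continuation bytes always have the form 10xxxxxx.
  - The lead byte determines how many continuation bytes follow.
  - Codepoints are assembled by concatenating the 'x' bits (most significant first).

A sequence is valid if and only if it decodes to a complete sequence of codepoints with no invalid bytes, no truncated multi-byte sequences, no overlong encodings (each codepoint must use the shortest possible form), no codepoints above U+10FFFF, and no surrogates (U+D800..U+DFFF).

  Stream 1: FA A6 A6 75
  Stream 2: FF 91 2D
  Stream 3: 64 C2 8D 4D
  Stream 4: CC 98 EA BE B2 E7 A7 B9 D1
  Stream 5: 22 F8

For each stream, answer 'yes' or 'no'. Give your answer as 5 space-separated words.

Answer: no no yes no no

Derivation:
Stream 1: error at byte offset 0. INVALID
Stream 2: error at byte offset 0. INVALID
Stream 3: decodes cleanly. VALID
Stream 4: error at byte offset 9. INVALID
Stream 5: error at byte offset 1. INVALID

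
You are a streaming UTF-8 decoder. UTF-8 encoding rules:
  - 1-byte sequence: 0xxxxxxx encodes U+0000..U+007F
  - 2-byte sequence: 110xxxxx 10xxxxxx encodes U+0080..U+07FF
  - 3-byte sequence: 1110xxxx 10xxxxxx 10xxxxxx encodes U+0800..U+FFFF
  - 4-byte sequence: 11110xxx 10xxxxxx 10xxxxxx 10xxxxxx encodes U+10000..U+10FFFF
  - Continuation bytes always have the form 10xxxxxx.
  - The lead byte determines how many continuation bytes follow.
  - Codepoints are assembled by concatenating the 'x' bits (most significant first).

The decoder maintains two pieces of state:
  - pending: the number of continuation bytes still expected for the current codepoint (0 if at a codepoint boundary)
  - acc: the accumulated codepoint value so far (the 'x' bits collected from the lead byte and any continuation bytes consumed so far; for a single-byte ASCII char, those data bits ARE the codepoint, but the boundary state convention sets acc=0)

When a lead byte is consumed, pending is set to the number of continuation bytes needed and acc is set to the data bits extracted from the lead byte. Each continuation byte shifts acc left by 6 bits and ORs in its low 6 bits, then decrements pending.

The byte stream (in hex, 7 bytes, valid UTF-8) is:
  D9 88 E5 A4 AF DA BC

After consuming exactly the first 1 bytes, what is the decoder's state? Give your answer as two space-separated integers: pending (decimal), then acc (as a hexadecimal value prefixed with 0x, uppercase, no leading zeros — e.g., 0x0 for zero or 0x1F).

Answer: 1 0x19

Derivation:
Byte[0]=D9: 2-byte lead. pending=1, acc=0x19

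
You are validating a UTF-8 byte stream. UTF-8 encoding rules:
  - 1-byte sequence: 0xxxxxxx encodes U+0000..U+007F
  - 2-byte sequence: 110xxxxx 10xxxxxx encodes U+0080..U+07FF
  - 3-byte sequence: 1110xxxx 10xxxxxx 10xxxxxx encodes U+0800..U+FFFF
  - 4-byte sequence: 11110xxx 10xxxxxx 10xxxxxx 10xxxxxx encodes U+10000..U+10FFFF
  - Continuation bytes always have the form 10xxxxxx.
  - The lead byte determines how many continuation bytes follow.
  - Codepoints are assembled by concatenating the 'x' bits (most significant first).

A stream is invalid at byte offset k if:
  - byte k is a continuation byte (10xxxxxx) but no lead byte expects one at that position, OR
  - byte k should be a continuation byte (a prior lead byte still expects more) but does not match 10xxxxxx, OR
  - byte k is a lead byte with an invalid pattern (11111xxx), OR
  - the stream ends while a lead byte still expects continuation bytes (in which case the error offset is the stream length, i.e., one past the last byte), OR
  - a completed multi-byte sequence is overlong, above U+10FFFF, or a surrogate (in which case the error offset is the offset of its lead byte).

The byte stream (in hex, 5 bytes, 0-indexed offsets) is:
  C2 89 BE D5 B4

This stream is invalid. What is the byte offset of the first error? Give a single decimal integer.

Byte[0]=C2: 2-byte lead, need 1 cont bytes. acc=0x2
Byte[1]=89: continuation. acc=(acc<<6)|0x09=0x89
Completed: cp=U+0089 (starts at byte 0)
Byte[2]=BE: INVALID lead byte (not 0xxx/110x/1110/11110)

Answer: 2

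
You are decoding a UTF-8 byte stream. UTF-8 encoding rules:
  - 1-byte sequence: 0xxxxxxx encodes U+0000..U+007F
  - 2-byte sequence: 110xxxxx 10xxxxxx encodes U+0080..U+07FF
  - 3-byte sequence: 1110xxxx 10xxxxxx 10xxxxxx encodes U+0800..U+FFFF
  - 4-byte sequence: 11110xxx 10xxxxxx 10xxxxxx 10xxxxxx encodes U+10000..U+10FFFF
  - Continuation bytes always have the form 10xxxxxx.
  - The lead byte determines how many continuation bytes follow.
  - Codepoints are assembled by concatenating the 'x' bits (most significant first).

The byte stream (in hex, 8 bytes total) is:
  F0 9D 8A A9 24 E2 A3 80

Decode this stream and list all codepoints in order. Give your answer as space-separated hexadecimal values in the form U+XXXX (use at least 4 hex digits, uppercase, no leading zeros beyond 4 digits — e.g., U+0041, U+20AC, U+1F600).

Answer: U+1D2A9 U+0024 U+28C0

Derivation:
Byte[0]=F0: 4-byte lead, need 3 cont bytes. acc=0x0
Byte[1]=9D: continuation. acc=(acc<<6)|0x1D=0x1D
Byte[2]=8A: continuation. acc=(acc<<6)|0x0A=0x74A
Byte[3]=A9: continuation. acc=(acc<<6)|0x29=0x1D2A9
Completed: cp=U+1D2A9 (starts at byte 0)
Byte[4]=24: 1-byte ASCII. cp=U+0024
Byte[5]=E2: 3-byte lead, need 2 cont bytes. acc=0x2
Byte[6]=A3: continuation. acc=(acc<<6)|0x23=0xA3
Byte[7]=80: continuation. acc=(acc<<6)|0x00=0x28C0
Completed: cp=U+28C0 (starts at byte 5)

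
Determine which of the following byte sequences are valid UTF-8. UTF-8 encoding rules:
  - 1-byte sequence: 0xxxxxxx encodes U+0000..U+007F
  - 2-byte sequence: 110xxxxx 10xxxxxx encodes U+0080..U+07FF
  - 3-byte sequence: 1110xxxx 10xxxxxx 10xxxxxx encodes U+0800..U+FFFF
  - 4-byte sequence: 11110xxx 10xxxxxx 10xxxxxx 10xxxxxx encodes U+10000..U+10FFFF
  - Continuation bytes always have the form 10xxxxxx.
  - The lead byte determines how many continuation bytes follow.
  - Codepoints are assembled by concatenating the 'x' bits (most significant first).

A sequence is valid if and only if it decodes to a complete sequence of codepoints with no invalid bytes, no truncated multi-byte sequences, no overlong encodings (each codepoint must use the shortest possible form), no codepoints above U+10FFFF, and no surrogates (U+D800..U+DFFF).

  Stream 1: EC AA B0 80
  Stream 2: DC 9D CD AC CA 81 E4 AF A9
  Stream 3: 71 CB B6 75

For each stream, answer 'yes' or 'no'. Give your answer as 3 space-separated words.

Answer: no yes yes

Derivation:
Stream 1: error at byte offset 3. INVALID
Stream 2: decodes cleanly. VALID
Stream 3: decodes cleanly. VALID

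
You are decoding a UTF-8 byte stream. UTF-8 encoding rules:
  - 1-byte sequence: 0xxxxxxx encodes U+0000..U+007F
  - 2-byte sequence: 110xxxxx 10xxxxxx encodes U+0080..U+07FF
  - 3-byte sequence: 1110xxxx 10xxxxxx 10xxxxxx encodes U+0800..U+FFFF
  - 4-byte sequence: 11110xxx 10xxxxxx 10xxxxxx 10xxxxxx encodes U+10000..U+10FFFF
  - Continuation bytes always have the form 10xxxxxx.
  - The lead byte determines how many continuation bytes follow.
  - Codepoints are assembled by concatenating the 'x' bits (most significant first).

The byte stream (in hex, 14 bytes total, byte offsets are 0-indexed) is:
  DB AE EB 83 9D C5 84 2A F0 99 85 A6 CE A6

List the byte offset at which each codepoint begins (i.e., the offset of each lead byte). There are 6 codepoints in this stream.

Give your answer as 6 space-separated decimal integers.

Byte[0]=DB: 2-byte lead, need 1 cont bytes. acc=0x1B
Byte[1]=AE: continuation. acc=(acc<<6)|0x2E=0x6EE
Completed: cp=U+06EE (starts at byte 0)
Byte[2]=EB: 3-byte lead, need 2 cont bytes. acc=0xB
Byte[3]=83: continuation. acc=(acc<<6)|0x03=0x2C3
Byte[4]=9D: continuation. acc=(acc<<6)|0x1D=0xB0DD
Completed: cp=U+B0DD (starts at byte 2)
Byte[5]=C5: 2-byte lead, need 1 cont bytes. acc=0x5
Byte[6]=84: continuation. acc=(acc<<6)|0x04=0x144
Completed: cp=U+0144 (starts at byte 5)
Byte[7]=2A: 1-byte ASCII. cp=U+002A
Byte[8]=F0: 4-byte lead, need 3 cont bytes. acc=0x0
Byte[9]=99: continuation. acc=(acc<<6)|0x19=0x19
Byte[10]=85: continuation. acc=(acc<<6)|0x05=0x645
Byte[11]=A6: continuation. acc=(acc<<6)|0x26=0x19166
Completed: cp=U+19166 (starts at byte 8)
Byte[12]=CE: 2-byte lead, need 1 cont bytes. acc=0xE
Byte[13]=A6: continuation. acc=(acc<<6)|0x26=0x3A6
Completed: cp=U+03A6 (starts at byte 12)

Answer: 0 2 5 7 8 12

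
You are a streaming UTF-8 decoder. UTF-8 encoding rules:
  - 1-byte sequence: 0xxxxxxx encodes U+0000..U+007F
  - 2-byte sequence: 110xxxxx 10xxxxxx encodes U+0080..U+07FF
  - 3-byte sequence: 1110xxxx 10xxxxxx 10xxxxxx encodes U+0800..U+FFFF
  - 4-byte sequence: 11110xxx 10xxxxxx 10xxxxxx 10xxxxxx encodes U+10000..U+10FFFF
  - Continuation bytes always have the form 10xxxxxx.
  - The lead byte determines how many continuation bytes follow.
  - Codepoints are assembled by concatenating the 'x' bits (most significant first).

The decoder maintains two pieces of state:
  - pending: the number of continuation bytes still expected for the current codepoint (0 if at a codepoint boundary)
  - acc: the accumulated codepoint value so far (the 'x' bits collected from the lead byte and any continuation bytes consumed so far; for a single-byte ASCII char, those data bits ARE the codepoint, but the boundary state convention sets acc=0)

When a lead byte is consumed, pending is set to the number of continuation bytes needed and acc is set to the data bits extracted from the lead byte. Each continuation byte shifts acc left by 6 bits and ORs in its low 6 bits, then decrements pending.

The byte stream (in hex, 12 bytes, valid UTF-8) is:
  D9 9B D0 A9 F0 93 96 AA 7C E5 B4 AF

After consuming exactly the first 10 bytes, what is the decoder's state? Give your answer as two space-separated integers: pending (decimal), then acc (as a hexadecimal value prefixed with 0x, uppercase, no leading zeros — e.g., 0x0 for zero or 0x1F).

Answer: 2 0x5

Derivation:
Byte[0]=D9: 2-byte lead. pending=1, acc=0x19
Byte[1]=9B: continuation. acc=(acc<<6)|0x1B=0x65B, pending=0
Byte[2]=D0: 2-byte lead. pending=1, acc=0x10
Byte[3]=A9: continuation. acc=(acc<<6)|0x29=0x429, pending=0
Byte[4]=F0: 4-byte lead. pending=3, acc=0x0
Byte[5]=93: continuation. acc=(acc<<6)|0x13=0x13, pending=2
Byte[6]=96: continuation. acc=(acc<<6)|0x16=0x4D6, pending=1
Byte[7]=AA: continuation. acc=(acc<<6)|0x2A=0x135AA, pending=0
Byte[8]=7C: 1-byte. pending=0, acc=0x0
Byte[9]=E5: 3-byte lead. pending=2, acc=0x5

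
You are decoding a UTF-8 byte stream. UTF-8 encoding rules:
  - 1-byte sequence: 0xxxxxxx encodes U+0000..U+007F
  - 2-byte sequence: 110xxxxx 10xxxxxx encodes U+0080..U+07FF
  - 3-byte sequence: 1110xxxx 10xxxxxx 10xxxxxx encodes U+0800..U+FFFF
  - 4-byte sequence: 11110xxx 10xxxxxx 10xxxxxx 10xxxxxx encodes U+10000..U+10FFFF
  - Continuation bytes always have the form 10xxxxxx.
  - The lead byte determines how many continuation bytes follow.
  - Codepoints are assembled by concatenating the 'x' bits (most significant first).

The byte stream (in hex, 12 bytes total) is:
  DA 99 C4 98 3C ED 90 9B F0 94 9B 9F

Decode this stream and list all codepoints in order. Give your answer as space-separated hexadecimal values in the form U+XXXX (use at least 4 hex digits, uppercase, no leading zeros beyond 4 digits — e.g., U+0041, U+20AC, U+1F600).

Answer: U+0699 U+0118 U+003C U+D41B U+146DF

Derivation:
Byte[0]=DA: 2-byte lead, need 1 cont bytes. acc=0x1A
Byte[1]=99: continuation. acc=(acc<<6)|0x19=0x699
Completed: cp=U+0699 (starts at byte 0)
Byte[2]=C4: 2-byte lead, need 1 cont bytes. acc=0x4
Byte[3]=98: continuation. acc=(acc<<6)|0x18=0x118
Completed: cp=U+0118 (starts at byte 2)
Byte[4]=3C: 1-byte ASCII. cp=U+003C
Byte[5]=ED: 3-byte lead, need 2 cont bytes. acc=0xD
Byte[6]=90: continuation. acc=(acc<<6)|0x10=0x350
Byte[7]=9B: continuation. acc=(acc<<6)|0x1B=0xD41B
Completed: cp=U+D41B (starts at byte 5)
Byte[8]=F0: 4-byte lead, need 3 cont bytes. acc=0x0
Byte[9]=94: continuation. acc=(acc<<6)|0x14=0x14
Byte[10]=9B: continuation. acc=(acc<<6)|0x1B=0x51B
Byte[11]=9F: continuation. acc=(acc<<6)|0x1F=0x146DF
Completed: cp=U+146DF (starts at byte 8)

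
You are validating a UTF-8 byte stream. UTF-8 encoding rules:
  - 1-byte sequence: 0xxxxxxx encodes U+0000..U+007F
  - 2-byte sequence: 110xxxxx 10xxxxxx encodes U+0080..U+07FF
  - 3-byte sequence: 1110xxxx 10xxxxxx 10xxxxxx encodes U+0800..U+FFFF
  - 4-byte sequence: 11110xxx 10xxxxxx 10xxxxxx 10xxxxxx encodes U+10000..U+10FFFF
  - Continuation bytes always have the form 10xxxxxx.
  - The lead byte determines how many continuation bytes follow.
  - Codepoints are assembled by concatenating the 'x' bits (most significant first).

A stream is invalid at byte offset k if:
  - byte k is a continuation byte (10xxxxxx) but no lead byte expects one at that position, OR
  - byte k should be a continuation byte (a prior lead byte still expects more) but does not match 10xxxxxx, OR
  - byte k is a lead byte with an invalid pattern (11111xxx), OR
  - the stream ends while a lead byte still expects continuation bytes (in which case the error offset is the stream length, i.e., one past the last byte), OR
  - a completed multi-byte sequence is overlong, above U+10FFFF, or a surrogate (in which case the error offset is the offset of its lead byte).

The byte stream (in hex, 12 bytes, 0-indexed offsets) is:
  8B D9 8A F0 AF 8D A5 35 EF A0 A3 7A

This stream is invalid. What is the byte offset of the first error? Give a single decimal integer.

Answer: 0

Derivation:
Byte[0]=8B: INVALID lead byte (not 0xxx/110x/1110/11110)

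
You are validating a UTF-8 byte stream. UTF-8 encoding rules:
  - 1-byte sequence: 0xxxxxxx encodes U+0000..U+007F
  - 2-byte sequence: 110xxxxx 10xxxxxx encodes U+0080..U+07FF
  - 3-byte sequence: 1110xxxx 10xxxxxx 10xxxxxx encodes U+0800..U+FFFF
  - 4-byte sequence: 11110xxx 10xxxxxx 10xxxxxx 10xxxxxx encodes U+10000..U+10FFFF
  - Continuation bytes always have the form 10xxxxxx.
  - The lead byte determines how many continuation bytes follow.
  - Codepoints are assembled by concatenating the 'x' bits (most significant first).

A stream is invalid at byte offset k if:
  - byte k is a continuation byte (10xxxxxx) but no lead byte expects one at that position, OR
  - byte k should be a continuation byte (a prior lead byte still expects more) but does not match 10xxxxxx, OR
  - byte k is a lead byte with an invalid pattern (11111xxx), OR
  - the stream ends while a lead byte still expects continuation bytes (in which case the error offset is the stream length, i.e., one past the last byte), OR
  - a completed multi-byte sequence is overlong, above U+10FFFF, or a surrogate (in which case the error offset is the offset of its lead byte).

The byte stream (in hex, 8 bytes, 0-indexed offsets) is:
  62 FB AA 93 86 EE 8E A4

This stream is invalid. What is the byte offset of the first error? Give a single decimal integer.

Byte[0]=62: 1-byte ASCII. cp=U+0062
Byte[1]=FB: INVALID lead byte (not 0xxx/110x/1110/11110)

Answer: 1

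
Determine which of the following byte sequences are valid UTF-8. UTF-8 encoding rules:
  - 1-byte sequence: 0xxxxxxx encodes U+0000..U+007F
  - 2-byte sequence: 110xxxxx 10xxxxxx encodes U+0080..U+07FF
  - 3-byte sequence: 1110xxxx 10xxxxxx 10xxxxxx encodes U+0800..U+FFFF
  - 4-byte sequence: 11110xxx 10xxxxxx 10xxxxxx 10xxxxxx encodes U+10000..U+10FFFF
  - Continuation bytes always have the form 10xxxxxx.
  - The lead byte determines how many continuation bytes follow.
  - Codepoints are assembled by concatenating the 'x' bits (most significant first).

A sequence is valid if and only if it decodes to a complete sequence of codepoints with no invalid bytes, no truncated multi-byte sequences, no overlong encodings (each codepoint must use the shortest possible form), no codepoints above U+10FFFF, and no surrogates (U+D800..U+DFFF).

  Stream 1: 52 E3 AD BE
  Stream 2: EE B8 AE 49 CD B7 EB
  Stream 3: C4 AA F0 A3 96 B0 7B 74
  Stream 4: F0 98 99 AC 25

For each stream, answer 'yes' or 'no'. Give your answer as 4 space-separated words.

Answer: yes no yes yes

Derivation:
Stream 1: decodes cleanly. VALID
Stream 2: error at byte offset 7. INVALID
Stream 3: decodes cleanly. VALID
Stream 4: decodes cleanly. VALID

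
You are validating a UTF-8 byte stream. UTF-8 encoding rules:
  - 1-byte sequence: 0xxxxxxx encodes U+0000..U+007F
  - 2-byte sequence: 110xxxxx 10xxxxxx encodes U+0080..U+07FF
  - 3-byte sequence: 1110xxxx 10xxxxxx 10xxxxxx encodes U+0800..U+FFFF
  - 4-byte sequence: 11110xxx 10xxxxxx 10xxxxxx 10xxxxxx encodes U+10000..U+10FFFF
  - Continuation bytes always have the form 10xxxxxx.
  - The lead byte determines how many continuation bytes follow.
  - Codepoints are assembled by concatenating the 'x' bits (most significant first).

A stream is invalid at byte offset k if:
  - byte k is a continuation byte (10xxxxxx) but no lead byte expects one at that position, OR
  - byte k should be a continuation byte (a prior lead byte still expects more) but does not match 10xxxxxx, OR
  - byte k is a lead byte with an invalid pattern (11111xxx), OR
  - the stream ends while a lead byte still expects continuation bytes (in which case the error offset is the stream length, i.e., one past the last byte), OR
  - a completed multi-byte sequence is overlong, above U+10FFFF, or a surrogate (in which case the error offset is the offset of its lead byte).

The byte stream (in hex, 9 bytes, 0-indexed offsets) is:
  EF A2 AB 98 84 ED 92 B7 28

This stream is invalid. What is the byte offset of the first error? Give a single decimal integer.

Byte[0]=EF: 3-byte lead, need 2 cont bytes. acc=0xF
Byte[1]=A2: continuation. acc=(acc<<6)|0x22=0x3E2
Byte[2]=AB: continuation. acc=(acc<<6)|0x2B=0xF8AB
Completed: cp=U+F8AB (starts at byte 0)
Byte[3]=98: INVALID lead byte (not 0xxx/110x/1110/11110)

Answer: 3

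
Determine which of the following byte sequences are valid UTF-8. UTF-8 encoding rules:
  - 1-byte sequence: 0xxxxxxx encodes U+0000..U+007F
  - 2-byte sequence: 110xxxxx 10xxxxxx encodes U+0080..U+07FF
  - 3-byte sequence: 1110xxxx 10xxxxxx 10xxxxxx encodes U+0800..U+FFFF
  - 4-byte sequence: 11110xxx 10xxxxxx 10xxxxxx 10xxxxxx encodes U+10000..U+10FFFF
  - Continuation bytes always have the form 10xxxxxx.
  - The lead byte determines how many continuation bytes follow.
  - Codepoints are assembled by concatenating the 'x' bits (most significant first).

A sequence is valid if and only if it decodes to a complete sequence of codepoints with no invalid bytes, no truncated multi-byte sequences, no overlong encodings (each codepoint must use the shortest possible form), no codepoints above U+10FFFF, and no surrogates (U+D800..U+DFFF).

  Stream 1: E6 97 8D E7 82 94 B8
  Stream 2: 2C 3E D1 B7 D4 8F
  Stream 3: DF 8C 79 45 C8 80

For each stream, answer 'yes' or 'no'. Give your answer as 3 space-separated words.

Answer: no yes yes

Derivation:
Stream 1: error at byte offset 6. INVALID
Stream 2: decodes cleanly. VALID
Stream 3: decodes cleanly. VALID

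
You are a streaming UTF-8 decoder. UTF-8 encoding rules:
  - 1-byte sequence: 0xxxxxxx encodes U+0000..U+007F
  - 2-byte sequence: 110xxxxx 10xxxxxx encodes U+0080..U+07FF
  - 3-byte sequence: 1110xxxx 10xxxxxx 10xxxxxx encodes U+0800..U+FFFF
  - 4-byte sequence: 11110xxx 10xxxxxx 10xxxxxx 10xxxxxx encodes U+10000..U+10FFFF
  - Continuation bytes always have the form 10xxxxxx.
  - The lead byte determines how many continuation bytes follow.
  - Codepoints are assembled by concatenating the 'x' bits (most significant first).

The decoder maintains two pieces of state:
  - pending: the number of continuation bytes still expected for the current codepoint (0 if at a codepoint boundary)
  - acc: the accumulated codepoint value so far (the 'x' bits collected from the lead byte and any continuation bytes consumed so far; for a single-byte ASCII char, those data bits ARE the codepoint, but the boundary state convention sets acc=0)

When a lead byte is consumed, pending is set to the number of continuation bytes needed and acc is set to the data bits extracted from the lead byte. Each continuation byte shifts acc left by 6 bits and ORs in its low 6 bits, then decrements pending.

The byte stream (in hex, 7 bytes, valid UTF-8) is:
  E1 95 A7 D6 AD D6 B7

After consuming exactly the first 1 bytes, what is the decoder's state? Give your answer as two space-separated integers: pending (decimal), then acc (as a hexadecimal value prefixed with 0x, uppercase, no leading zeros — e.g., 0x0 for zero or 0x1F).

Byte[0]=E1: 3-byte lead. pending=2, acc=0x1

Answer: 2 0x1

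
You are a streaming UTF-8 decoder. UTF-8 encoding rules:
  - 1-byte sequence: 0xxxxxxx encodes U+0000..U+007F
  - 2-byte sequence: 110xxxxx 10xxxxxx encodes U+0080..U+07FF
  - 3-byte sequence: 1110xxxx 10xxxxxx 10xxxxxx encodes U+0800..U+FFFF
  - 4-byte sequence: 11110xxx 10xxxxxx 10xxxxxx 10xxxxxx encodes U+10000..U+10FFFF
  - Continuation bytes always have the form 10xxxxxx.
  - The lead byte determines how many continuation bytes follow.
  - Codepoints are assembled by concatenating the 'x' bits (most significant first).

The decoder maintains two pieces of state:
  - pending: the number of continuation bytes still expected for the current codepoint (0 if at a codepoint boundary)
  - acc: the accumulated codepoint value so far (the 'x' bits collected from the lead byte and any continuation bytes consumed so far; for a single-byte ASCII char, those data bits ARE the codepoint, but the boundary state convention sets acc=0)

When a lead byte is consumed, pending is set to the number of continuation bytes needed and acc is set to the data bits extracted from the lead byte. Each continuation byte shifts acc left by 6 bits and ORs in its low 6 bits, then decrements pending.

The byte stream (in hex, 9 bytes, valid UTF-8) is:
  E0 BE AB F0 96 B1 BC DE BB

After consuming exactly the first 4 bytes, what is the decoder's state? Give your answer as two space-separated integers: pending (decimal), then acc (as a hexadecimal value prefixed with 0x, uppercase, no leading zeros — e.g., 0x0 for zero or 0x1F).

Answer: 3 0x0

Derivation:
Byte[0]=E0: 3-byte lead. pending=2, acc=0x0
Byte[1]=BE: continuation. acc=(acc<<6)|0x3E=0x3E, pending=1
Byte[2]=AB: continuation. acc=(acc<<6)|0x2B=0xFAB, pending=0
Byte[3]=F0: 4-byte lead. pending=3, acc=0x0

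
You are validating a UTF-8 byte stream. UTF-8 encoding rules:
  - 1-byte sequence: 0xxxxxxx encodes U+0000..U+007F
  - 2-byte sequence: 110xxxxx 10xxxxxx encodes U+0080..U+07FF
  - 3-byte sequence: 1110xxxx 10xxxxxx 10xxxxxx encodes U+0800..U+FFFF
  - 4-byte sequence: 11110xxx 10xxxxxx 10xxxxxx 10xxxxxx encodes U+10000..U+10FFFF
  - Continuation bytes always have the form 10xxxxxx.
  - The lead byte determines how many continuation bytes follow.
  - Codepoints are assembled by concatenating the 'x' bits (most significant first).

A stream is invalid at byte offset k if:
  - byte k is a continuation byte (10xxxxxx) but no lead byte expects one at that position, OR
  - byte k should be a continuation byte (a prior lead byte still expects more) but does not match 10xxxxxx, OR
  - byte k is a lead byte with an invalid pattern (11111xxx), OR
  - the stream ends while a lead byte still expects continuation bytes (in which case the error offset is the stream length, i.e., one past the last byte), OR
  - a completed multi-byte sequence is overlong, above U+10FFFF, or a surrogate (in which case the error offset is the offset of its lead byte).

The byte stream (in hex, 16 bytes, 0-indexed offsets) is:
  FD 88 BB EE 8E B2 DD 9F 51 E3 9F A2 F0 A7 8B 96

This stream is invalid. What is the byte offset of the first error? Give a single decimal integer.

Answer: 0

Derivation:
Byte[0]=FD: INVALID lead byte (not 0xxx/110x/1110/11110)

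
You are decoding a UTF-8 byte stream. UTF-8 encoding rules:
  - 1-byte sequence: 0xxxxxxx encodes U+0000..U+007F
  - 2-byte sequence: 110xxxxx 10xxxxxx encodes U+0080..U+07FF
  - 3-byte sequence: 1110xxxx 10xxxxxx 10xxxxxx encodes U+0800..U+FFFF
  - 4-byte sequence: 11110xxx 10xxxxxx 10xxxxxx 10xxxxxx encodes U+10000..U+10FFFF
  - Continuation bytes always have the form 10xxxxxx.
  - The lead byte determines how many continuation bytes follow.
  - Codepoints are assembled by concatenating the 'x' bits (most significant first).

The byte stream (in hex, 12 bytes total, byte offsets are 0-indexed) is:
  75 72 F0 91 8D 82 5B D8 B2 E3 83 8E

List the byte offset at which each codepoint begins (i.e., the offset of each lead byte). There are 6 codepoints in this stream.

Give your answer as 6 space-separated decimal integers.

Byte[0]=75: 1-byte ASCII. cp=U+0075
Byte[1]=72: 1-byte ASCII. cp=U+0072
Byte[2]=F0: 4-byte lead, need 3 cont bytes. acc=0x0
Byte[3]=91: continuation. acc=(acc<<6)|0x11=0x11
Byte[4]=8D: continuation. acc=(acc<<6)|0x0D=0x44D
Byte[5]=82: continuation. acc=(acc<<6)|0x02=0x11342
Completed: cp=U+11342 (starts at byte 2)
Byte[6]=5B: 1-byte ASCII. cp=U+005B
Byte[7]=D8: 2-byte lead, need 1 cont bytes. acc=0x18
Byte[8]=B2: continuation. acc=(acc<<6)|0x32=0x632
Completed: cp=U+0632 (starts at byte 7)
Byte[9]=E3: 3-byte lead, need 2 cont bytes. acc=0x3
Byte[10]=83: continuation. acc=(acc<<6)|0x03=0xC3
Byte[11]=8E: continuation. acc=(acc<<6)|0x0E=0x30CE
Completed: cp=U+30CE (starts at byte 9)

Answer: 0 1 2 6 7 9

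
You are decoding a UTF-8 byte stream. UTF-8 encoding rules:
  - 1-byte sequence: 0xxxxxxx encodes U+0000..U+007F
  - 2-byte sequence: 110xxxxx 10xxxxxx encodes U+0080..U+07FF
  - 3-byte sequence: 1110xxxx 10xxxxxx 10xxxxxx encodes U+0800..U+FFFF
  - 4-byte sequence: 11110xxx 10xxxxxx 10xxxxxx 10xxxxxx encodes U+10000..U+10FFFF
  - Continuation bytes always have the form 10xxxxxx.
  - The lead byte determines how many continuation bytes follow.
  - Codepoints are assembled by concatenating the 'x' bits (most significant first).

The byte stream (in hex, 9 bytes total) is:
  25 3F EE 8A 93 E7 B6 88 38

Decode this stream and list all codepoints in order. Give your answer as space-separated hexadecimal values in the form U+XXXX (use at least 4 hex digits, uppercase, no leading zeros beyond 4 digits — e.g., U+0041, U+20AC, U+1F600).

Byte[0]=25: 1-byte ASCII. cp=U+0025
Byte[1]=3F: 1-byte ASCII. cp=U+003F
Byte[2]=EE: 3-byte lead, need 2 cont bytes. acc=0xE
Byte[3]=8A: continuation. acc=(acc<<6)|0x0A=0x38A
Byte[4]=93: continuation. acc=(acc<<6)|0x13=0xE293
Completed: cp=U+E293 (starts at byte 2)
Byte[5]=E7: 3-byte lead, need 2 cont bytes. acc=0x7
Byte[6]=B6: continuation. acc=(acc<<6)|0x36=0x1F6
Byte[7]=88: continuation. acc=(acc<<6)|0x08=0x7D88
Completed: cp=U+7D88 (starts at byte 5)
Byte[8]=38: 1-byte ASCII. cp=U+0038

Answer: U+0025 U+003F U+E293 U+7D88 U+0038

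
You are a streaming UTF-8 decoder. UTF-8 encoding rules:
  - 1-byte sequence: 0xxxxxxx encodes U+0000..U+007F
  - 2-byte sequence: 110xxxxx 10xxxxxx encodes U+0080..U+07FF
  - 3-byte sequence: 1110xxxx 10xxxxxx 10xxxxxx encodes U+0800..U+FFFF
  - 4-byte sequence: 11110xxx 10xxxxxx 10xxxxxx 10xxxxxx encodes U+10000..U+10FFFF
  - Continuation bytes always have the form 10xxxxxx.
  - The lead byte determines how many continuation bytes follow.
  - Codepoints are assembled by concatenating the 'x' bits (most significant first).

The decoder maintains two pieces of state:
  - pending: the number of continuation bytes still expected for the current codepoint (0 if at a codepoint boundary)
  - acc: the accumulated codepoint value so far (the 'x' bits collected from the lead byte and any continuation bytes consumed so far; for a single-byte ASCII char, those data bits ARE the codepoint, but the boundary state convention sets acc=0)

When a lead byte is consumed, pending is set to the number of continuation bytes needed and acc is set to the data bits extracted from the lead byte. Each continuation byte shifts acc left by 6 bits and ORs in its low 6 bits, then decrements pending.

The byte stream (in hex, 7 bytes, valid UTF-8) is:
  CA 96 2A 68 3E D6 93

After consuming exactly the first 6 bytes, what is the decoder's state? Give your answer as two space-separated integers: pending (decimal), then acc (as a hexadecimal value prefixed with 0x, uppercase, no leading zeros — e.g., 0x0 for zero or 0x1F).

Answer: 1 0x16

Derivation:
Byte[0]=CA: 2-byte lead. pending=1, acc=0xA
Byte[1]=96: continuation. acc=(acc<<6)|0x16=0x296, pending=0
Byte[2]=2A: 1-byte. pending=0, acc=0x0
Byte[3]=68: 1-byte. pending=0, acc=0x0
Byte[4]=3E: 1-byte. pending=0, acc=0x0
Byte[5]=D6: 2-byte lead. pending=1, acc=0x16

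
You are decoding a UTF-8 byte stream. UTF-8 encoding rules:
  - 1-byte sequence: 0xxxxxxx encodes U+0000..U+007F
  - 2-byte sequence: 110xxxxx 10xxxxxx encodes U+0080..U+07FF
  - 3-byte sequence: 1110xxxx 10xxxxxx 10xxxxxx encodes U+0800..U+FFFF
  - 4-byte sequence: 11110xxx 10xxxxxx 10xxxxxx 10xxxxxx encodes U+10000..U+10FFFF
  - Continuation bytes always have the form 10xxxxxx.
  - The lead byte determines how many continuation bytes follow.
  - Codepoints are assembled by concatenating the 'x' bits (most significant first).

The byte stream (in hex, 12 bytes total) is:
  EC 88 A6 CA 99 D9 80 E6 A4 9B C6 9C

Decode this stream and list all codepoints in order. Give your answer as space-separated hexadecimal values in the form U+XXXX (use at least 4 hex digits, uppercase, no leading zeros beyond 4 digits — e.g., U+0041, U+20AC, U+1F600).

Answer: U+C226 U+0299 U+0640 U+691B U+019C

Derivation:
Byte[0]=EC: 3-byte lead, need 2 cont bytes. acc=0xC
Byte[1]=88: continuation. acc=(acc<<6)|0x08=0x308
Byte[2]=A6: continuation. acc=(acc<<6)|0x26=0xC226
Completed: cp=U+C226 (starts at byte 0)
Byte[3]=CA: 2-byte lead, need 1 cont bytes. acc=0xA
Byte[4]=99: continuation. acc=(acc<<6)|0x19=0x299
Completed: cp=U+0299 (starts at byte 3)
Byte[5]=D9: 2-byte lead, need 1 cont bytes. acc=0x19
Byte[6]=80: continuation. acc=(acc<<6)|0x00=0x640
Completed: cp=U+0640 (starts at byte 5)
Byte[7]=E6: 3-byte lead, need 2 cont bytes. acc=0x6
Byte[8]=A4: continuation. acc=(acc<<6)|0x24=0x1A4
Byte[9]=9B: continuation. acc=(acc<<6)|0x1B=0x691B
Completed: cp=U+691B (starts at byte 7)
Byte[10]=C6: 2-byte lead, need 1 cont bytes. acc=0x6
Byte[11]=9C: continuation. acc=(acc<<6)|0x1C=0x19C
Completed: cp=U+019C (starts at byte 10)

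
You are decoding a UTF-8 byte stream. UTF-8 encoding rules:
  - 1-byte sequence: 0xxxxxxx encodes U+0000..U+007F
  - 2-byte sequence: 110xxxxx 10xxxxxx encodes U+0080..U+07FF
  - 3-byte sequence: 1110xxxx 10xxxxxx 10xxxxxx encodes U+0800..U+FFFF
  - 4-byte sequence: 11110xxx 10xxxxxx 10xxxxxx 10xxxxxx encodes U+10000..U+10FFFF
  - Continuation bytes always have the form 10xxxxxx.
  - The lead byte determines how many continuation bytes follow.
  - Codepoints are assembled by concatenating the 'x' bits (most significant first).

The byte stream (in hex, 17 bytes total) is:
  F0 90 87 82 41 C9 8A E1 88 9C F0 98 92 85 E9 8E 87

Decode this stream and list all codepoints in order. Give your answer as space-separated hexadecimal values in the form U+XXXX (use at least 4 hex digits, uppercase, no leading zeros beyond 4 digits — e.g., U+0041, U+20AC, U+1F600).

Answer: U+101C2 U+0041 U+024A U+121C U+18485 U+9387

Derivation:
Byte[0]=F0: 4-byte lead, need 3 cont bytes. acc=0x0
Byte[1]=90: continuation. acc=(acc<<6)|0x10=0x10
Byte[2]=87: continuation. acc=(acc<<6)|0x07=0x407
Byte[3]=82: continuation. acc=(acc<<6)|0x02=0x101C2
Completed: cp=U+101C2 (starts at byte 0)
Byte[4]=41: 1-byte ASCII. cp=U+0041
Byte[5]=C9: 2-byte lead, need 1 cont bytes. acc=0x9
Byte[6]=8A: continuation. acc=(acc<<6)|0x0A=0x24A
Completed: cp=U+024A (starts at byte 5)
Byte[7]=E1: 3-byte lead, need 2 cont bytes. acc=0x1
Byte[8]=88: continuation. acc=(acc<<6)|0x08=0x48
Byte[9]=9C: continuation. acc=(acc<<6)|0x1C=0x121C
Completed: cp=U+121C (starts at byte 7)
Byte[10]=F0: 4-byte lead, need 3 cont bytes. acc=0x0
Byte[11]=98: continuation. acc=(acc<<6)|0x18=0x18
Byte[12]=92: continuation. acc=(acc<<6)|0x12=0x612
Byte[13]=85: continuation. acc=(acc<<6)|0x05=0x18485
Completed: cp=U+18485 (starts at byte 10)
Byte[14]=E9: 3-byte lead, need 2 cont bytes. acc=0x9
Byte[15]=8E: continuation. acc=(acc<<6)|0x0E=0x24E
Byte[16]=87: continuation. acc=(acc<<6)|0x07=0x9387
Completed: cp=U+9387 (starts at byte 14)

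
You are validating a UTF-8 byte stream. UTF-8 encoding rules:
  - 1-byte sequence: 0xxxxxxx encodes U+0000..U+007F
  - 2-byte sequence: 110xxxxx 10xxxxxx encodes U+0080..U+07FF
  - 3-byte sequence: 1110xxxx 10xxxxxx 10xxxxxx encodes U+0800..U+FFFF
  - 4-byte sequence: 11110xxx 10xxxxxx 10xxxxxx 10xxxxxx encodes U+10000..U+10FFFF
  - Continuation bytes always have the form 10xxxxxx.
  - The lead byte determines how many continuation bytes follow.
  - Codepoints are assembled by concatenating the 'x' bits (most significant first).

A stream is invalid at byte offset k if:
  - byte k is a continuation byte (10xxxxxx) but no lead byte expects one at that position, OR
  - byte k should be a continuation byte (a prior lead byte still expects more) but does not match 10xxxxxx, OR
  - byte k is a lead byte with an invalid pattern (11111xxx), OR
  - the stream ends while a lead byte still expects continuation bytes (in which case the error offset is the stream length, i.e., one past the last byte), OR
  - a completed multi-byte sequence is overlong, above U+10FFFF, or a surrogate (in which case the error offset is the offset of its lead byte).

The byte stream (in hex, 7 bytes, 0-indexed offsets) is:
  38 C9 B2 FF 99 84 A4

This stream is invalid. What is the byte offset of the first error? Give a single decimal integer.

Byte[0]=38: 1-byte ASCII. cp=U+0038
Byte[1]=C9: 2-byte lead, need 1 cont bytes. acc=0x9
Byte[2]=B2: continuation. acc=(acc<<6)|0x32=0x272
Completed: cp=U+0272 (starts at byte 1)
Byte[3]=FF: INVALID lead byte (not 0xxx/110x/1110/11110)

Answer: 3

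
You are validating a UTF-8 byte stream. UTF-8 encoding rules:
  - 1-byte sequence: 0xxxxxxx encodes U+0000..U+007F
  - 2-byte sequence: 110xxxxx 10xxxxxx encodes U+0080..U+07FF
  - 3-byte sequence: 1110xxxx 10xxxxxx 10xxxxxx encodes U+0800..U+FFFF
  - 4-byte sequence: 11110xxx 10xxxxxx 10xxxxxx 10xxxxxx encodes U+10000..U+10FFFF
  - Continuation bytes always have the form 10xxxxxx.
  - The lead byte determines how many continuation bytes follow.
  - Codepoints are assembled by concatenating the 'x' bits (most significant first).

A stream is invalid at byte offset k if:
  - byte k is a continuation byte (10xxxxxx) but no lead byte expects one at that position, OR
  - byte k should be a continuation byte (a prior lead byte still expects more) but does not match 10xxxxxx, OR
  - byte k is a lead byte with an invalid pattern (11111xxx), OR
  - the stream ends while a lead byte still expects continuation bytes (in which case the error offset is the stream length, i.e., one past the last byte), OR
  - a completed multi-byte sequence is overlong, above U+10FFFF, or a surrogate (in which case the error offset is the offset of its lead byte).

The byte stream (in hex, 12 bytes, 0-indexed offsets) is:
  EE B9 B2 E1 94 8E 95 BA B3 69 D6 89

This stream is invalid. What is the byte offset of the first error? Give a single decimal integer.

Byte[0]=EE: 3-byte lead, need 2 cont bytes. acc=0xE
Byte[1]=B9: continuation. acc=(acc<<6)|0x39=0x3B9
Byte[2]=B2: continuation. acc=(acc<<6)|0x32=0xEE72
Completed: cp=U+EE72 (starts at byte 0)
Byte[3]=E1: 3-byte lead, need 2 cont bytes. acc=0x1
Byte[4]=94: continuation. acc=(acc<<6)|0x14=0x54
Byte[5]=8E: continuation. acc=(acc<<6)|0x0E=0x150E
Completed: cp=U+150E (starts at byte 3)
Byte[6]=95: INVALID lead byte (not 0xxx/110x/1110/11110)

Answer: 6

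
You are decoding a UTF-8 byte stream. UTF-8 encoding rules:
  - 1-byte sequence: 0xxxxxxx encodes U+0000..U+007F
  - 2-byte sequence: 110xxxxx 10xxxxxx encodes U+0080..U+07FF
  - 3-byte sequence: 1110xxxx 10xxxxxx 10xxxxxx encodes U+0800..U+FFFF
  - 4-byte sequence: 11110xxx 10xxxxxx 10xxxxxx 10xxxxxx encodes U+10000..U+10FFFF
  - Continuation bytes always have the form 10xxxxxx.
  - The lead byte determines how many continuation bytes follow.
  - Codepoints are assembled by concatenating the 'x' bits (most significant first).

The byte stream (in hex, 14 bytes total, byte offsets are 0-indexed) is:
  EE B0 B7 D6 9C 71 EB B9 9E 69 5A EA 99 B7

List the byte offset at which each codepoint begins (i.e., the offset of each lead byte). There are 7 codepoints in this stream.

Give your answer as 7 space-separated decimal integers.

Byte[0]=EE: 3-byte lead, need 2 cont bytes. acc=0xE
Byte[1]=B0: continuation. acc=(acc<<6)|0x30=0x3B0
Byte[2]=B7: continuation. acc=(acc<<6)|0x37=0xEC37
Completed: cp=U+EC37 (starts at byte 0)
Byte[3]=D6: 2-byte lead, need 1 cont bytes. acc=0x16
Byte[4]=9C: continuation. acc=(acc<<6)|0x1C=0x59C
Completed: cp=U+059C (starts at byte 3)
Byte[5]=71: 1-byte ASCII. cp=U+0071
Byte[6]=EB: 3-byte lead, need 2 cont bytes. acc=0xB
Byte[7]=B9: continuation. acc=(acc<<6)|0x39=0x2F9
Byte[8]=9E: continuation. acc=(acc<<6)|0x1E=0xBE5E
Completed: cp=U+BE5E (starts at byte 6)
Byte[9]=69: 1-byte ASCII. cp=U+0069
Byte[10]=5A: 1-byte ASCII. cp=U+005A
Byte[11]=EA: 3-byte lead, need 2 cont bytes. acc=0xA
Byte[12]=99: continuation. acc=(acc<<6)|0x19=0x299
Byte[13]=B7: continuation. acc=(acc<<6)|0x37=0xA677
Completed: cp=U+A677 (starts at byte 11)

Answer: 0 3 5 6 9 10 11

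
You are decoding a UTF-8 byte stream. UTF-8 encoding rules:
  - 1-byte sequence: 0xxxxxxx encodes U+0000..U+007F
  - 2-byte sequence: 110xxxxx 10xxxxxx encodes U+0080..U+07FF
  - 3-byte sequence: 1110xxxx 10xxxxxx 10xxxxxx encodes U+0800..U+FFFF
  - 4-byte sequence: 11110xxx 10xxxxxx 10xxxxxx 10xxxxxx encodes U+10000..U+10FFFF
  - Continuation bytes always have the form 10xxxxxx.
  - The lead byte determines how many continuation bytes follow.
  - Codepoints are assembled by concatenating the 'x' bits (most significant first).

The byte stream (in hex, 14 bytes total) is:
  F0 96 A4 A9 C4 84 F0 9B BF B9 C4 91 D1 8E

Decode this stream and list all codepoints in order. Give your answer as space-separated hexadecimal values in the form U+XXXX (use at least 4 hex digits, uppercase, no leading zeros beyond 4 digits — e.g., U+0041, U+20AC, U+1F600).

Byte[0]=F0: 4-byte lead, need 3 cont bytes. acc=0x0
Byte[1]=96: continuation. acc=(acc<<6)|0x16=0x16
Byte[2]=A4: continuation. acc=(acc<<6)|0x24=0x5A4
Byte[3]=A9: continuation. acc=(acc<<6)|0x29=0x16929
Completed: cp=U+16929 (starts at byte 0)
Byte[4]=C4: 2-byte lead, need 1 cont bytes. acc=0x4
Byte[5]=84: continuation. acc=(acc<<6)|0x04=0x104
Completed: cp=U+0104 (starts at byte 4)
Byte[6]=F0: 4-byte lead, need 3 cont bytes. acc=0x0
Byte[7]=9B: continuation. acc=(acc<<6)|0x1B=0x1B
Byte[8]=BF: continuation. acc=(acc<<6)|0x3F=0x6FF
Byte[9]=B9: continuation. acc=(acc<<6)|0x39=0x1BFF9
Completed: cp=U+1BFF9 (starts at byte 6)
Byte[10]=C4: 2-byte lead, need 1 cont bytes. acc=0x4
Byte[11]=91: continuation. acc=(acc<<6)|0x11=0x111
Completed: cp=U+0111 (starts at byte 10)
Byte[12]=D1: 2-byte lead, need 1 cont bytes. acc=0x11
Byte[13]=8E: continuation. acc=(acc<<6)|0x0E=0x44E
Completed: cp=U+044E (starts at byte 12)

Answer: U+16929 U+0104 U+1BFF9 U+0111 U+044E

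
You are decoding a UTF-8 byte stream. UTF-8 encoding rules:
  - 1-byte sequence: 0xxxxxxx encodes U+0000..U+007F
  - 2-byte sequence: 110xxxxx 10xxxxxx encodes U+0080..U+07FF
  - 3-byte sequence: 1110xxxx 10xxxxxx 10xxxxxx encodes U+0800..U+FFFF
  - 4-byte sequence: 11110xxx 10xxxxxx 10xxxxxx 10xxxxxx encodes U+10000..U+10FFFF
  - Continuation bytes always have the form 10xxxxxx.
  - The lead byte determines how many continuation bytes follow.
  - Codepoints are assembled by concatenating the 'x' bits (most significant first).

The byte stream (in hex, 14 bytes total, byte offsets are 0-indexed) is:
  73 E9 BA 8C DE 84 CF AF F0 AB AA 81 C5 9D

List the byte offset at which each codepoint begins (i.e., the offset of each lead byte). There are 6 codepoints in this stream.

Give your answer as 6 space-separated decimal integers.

Byte[0]=73: 1-byte ASCII. cp=U+0073
Byte[1]=E9: 3-byte lead, need 2 cont bytes. acc=0x9
Byte[2]=BA: continuation. acc=(acc<<6)|0x3A=0x27A
Byte[3]=8C: continuation. acc=(acc<<6)|0x0C=0x9E8C
Completed: cp=U+9E8C (starts at byte 1)
Byte[4]=DE: 2-byte lead, need 1 cont bytes. acc=0x1E
Byte[5]=84: continuation. acc=(acc<<6)|0x04=0x784
Completed: cp=U+0784 (starts at byte 4)
Byte[6]=CF: 2-byte lead, need 1 cont bytes. acc=0xF
Byte[7]=AF: continuation. acc=(acc<<6)|0x2F=0x3EF
Completed: cp=U+03EF (starts at byte 6)
Byte[8]=F0: 4-byte lead, need 3 cont bytes. acc=0x0
Byte[9]=AB: continuation. acc=(acc<<6)|0x2B=0x2B
Byte[10]=AA: continuation. acc=(acc<<6)|0x2A=0xAEA
Byte[11]=81: continuation. acc=(acc<<6)|0x01=0x2BA81
Completed: cp=U+2BA81 (starts at byte 8)
Byte[12]=C5: 2-byte lead, need 1 cont bytes. acc=0x5
Byte[13]=9D: continuation. acc=(acc<<6)|0x1D=0x15D
Completed: cp=U+015D (starts at byte 12)

Answer: 0 1 4 6 8 12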